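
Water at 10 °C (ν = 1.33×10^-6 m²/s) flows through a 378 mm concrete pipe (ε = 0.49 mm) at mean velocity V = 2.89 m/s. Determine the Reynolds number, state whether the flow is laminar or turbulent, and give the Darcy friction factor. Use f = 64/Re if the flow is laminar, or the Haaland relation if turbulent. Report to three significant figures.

Re = VD/ν = 2.890·0.378/1.33×10^-6 = 8.21×10^5
Re > 4000 → turbulent; ε/D = 0.00130
Haaland: f = 0.02125

Re ≈ 8.21×10^5; turbulent; f ≈ 0.0212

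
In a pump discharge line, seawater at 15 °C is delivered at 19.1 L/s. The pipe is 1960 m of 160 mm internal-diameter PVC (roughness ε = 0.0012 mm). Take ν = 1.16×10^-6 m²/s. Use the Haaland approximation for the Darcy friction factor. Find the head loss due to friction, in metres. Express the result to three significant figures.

V = 4Q/(πD²) = 4·0.0191/(π·0.160²) = 0.9500 m/s
Re = VD/ν = 0.9500·0.160/1.16×10^-6 = 1.31×10^5 → turbulent
ε/D = 0.0012/160 = 7.50×10^-6
Haaland: f = 0.01689
h_f = f(L/D)V²/(2g) = 0.01689·(1960/0.160)·0.9500²/(2·9.81) = 9.517 m

h_f ≈ 9.52 m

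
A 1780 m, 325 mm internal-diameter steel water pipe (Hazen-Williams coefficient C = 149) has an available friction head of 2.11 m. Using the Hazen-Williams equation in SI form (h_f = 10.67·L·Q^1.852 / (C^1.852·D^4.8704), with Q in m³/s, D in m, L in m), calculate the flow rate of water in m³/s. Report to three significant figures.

Rearranging: Q = [h_f·C^1.852·D^4.8704 / (10.67·L)]^(1/1.852)
Q = [2.11·149^1.852·0.325^4.8704 / (10.67·1780)]^0.540 = 0.05680 m³/s

Q ≈ 0.0568 m³/s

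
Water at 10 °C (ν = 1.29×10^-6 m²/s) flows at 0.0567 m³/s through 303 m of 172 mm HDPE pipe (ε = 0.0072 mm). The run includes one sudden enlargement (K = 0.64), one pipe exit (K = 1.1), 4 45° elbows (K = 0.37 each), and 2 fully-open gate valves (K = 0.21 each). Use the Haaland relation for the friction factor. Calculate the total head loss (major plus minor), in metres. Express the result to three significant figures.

V = 4Q/(πD²) = 2.440 m/s; V²/2g = 0.3035 m
Re = 3.25×10^5, ε/D = 4.19×10^-5 → f = 0.01451 (Haaland)
Major: h_f = f(L/D)·V²/2g = 0.01451·1762·0.3035 = 7.759 m
Minor: ΣK = 3.64; h_m = ΣK·V²/2g = 1.105 m
Total H_L = 7.759 + 1.105 = 8.863 m

H_L ≈ 8.86 m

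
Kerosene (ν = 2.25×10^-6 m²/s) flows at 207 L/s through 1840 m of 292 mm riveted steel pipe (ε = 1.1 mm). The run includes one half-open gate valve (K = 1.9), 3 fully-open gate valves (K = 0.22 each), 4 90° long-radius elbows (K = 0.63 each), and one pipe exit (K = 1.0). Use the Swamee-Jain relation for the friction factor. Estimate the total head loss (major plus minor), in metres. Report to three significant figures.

V = 4Q/(πD²) = 3.091 m/s; V²/2g = 0.4870 m
Re = 4.01×10^5, ε/D = 0.00377 → f = 0.02833 (Swamee-Jain)
Major: h_f = f(L/D)·V²/2g = 0.02833·6301·0.4870 = 86.94 m
Minor: ΣK = 6.08; h_m = ΣK·V²/2g = 2.961 m
Total H_L = 86.94 + 2.961 = 89.90 m

H_L ≈ 89.9 m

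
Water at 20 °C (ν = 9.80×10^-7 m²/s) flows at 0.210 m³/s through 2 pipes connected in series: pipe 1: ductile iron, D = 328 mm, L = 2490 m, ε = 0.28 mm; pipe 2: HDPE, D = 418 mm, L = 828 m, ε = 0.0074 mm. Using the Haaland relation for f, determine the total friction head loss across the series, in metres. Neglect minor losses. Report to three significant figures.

Pipe 1: V = 2.485 m/s, Re = 8.32×10^5, ε/D = 8.54×10^-4, f = 0.01930, h_1 = f(L/D)V²/2g = 46.12 m
Pipe 2: V = 1.530 m/s, Re = 6.53×10^5, ε/D = 1.77×10^-5, f = 0.01271, h_2 = f(L/D)V²/2g = 3.005 m
Series → Q common, losses add: H = Σh = 49.12 m

H ≈ 49.1 m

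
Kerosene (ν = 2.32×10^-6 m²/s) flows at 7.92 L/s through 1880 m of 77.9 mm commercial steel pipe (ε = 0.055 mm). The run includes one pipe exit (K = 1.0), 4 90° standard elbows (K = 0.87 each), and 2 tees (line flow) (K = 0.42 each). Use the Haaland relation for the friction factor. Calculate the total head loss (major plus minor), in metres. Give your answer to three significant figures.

H_L ≈ 77.2 m

V = 4Q/(πD²) = 1.662 m/s; V²/2g = 0.1407 m
Re = 5.58×10^4, ε/D = 7.06×10^-4 → f = 0.02251 (Haaland)
Major: h_f = f(L/D)·V²/2g = 0.02251·24134·0.1407 = 76.44 m
Minor: ΣK = 5.32; h_m = ΣK·V²/2g = 0.7487 m
Total H_L = 76.44 + 0.7487 = 77.19 m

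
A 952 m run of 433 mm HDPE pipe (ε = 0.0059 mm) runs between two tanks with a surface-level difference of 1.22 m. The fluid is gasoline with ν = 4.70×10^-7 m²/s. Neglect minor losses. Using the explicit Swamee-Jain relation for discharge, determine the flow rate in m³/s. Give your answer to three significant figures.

Swamee-Jain (Type II): Q = -0.965·√(gD⁵h_f/L)·ln[ε/(3.7D) + √(3.17ν²L/(gD³h_f))]
√(gD⁵h_f/L) = √(9.81·0.433⁵·1.22/952) = 0.01383
ε/(3.7D) = 3.68×10^-6; √(3.17ν²L/(gD³h_f)) = 2.62×10^-5
Q = -0.965·0.01383·ln(2.988×10^-5) = 0.1391 m³/s
Check: V = 0.944 m/s, Re = 8.70×10^5, f = 0.01219, h_f = 1.22 m ≈ 1.22 m ✓

Q ≈ 0.139 m³/s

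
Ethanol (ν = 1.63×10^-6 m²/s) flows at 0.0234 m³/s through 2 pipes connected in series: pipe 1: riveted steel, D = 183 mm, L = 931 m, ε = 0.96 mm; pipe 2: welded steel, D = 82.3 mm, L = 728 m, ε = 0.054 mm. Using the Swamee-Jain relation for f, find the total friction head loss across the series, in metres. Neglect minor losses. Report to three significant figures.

Pipe 1: V = 0.8897 m/s, Re = 9.99×10^4, ε/D = 0.00525, f = 0.03198, h_1 = f(L/D)V²/2g = 6.563 m
Pipe 2: V = 4.399 m/s, Re = 2.22×10^5, ε/D = 6.56×10^-4, f = 0.01956, h_2 = f(L/D)V²/2g = 170.6 m
Series → Q common, losses add: H = Σh = 177.2 m

H ≈ 177 m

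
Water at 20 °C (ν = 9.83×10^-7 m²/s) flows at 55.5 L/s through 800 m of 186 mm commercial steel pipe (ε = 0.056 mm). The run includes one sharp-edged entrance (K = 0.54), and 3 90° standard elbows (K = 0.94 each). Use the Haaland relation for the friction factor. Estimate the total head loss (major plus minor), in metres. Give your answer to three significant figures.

V = 4Q/(πD²) = 2.043 m/s; V²/2g = 0.2126 m
Re = 3.86×10^5, ε/D = 3.01×10^-4 → f = 0.01646 (Haaland)
Major: h_f = f(L/D)·V²/2g = 0.01646·4301·0.2126 = 15.05 m
Minor: ΣK = 3.36; h_m = ΣK·V²/2g = 0.7145 m
Total H_L = 15.05 + 0.7145 = 15.77 m

H_L ≈ 15.8 m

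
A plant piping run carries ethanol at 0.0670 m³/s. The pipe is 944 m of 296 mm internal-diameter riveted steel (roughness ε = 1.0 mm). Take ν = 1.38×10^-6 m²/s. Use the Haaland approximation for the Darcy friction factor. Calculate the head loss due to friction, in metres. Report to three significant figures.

h_f ≈ 4.26 m

V = 4Q/(πD²) = 4·0.0670/(π·0.296²) = 0.9736 m/s
Re = VD/ν = 0.9736·0.296/1.38×10^-6 = 2.09×10^5 → turbulent
ε/D = 1.0/296 = 0.00338
Haaland: f = 0.02765
h_f = f(L/D)V²/(2g) = 0.02765·(944/0.296)·0.9736²/(2·9.81) = 4.260 m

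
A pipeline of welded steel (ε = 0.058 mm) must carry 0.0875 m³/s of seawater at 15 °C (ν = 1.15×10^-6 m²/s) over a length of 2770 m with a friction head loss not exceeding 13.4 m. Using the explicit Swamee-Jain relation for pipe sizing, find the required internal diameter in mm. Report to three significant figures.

Swamee-Jain (Type III): D = 0.66·[ε^1.25·(LQ²/(gh_f))^4.75 + ν·Q^9.4·(L/(gh_f))^5.2]^0.04
LQ²/(gh_f) = 0.1613; L/(gh_f) = 21.07
Term 1 = ε^1.25·(…)^4.75 = 8.73×10^-10; Term 2 = ν·Q^9.4·(…)^5.2 = 9.97×10^-10
D = 0.66·(8.73×10^-10 + 9.97×10^-10)^0.04 = 0.2954 m = 295 mm
Check: V = 1.28 m/s, Re = 3.28×10^5, f = 0.01612, h_f = 12.6 m ≈ 13.4 m ✓

D ≈ 295 mm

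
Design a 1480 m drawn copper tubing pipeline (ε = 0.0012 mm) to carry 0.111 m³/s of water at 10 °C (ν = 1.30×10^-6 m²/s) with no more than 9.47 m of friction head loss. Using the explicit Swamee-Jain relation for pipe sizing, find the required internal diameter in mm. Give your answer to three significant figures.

Swamee-Jain (Type III): D = 0.66·[ε^1.25·(LQ²/(gh_f))^4.75 + ν·Q^9.4·(L/(gh_f))^5.2]^0.04
LQ²/(gh_f) = 0.1963; L/(gh_f) = 15.93
Term 1 = ε^1.25·(…)^4.75 = 1.74×10^-11; Term 2 = ν·Q^9.4·(…)^5.2 = 2.46×10^-9
D = 0.66·(1.74×10^-11 + 2.46×10^-9)^0.04 = 0.2988 m = 299 mm
Check: V = 1.58 m/s, Re = 3.64×10^5, f = 0.01392, h_f = 8.81 m ≈ 9.47 m ✓

D ≈ 299 mm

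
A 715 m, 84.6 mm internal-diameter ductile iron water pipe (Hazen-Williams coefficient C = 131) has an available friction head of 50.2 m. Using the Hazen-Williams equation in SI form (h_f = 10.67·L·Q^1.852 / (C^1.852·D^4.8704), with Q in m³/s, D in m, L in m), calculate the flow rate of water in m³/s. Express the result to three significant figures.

Rearranging: Q = [h_f·C^1.852·D^4.8704 / (10.67·L)]^(1/1.852)
Q = [50.2·131^1.852·0.0846^4.8704 / (10.67·715)]^0.540 = 0.01313 m³/s

Q ≈ 0.0131 m³/s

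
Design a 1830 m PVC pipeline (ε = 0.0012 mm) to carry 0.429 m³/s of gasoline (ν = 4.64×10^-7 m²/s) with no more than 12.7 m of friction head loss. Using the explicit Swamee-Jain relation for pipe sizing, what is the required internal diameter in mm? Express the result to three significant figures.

D ≈ 469 mm

Swamee-Jain (Type III): D = 0.66·[ε^1.25·(LQ²/(gh_f))^4.75 + ν·Q^9.4·(L/(gh_f))^5.2]^0.04
LQ²/(gh_f) = 2.703; L/(gh_f) = 14.69
Term 1 = ε^1.25·(…)^4.75 = 4.47×10^-6; Term 2 = ν·Q^9.4·(…)^5.2 = 1.91×10^-4
D = 0.66·(4.47×10^-6 + 1.91×10^-4)^0.04 = 0.4690 m = 469 mm
Check: V = 2.48 m/s, Re = 2.51×10^6, f = 0.01011, h_f = 12.4 m ≈ 12.7 m ✓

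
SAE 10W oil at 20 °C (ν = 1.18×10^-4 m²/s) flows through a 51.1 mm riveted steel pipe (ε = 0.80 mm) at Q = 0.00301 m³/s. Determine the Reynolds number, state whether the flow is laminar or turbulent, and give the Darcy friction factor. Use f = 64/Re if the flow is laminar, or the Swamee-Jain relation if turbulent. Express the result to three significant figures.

Re ≈ 636; laminar; f = 64/Re ≈ 0.101

V = 4Q/(πD²) = 1.468 m/s
Re = VD/ν = 1.468·0.0511/1.18×10^-4 = 636
Re < 2300 → laminar → f = 64/Re = 0.1007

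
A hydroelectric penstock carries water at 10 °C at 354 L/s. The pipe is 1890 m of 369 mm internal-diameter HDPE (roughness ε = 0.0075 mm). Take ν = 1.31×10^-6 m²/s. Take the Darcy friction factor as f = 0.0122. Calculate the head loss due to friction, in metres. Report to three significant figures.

V = 4Q/(πD²) = 4·0.354/(π·0.369²) = 3.310 m/s
h_f = f(L/D)V²/(2g) = 0.01220·(1890/0.369)·3.310²/(2·9.81) = 34.90 m

h_f ≈ 34.9 m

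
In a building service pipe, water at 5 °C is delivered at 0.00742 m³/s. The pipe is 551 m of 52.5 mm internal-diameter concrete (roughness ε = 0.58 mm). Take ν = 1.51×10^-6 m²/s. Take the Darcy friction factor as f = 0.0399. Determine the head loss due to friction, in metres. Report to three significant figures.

h_f ≈ 251 m

V = 4Q/(πD²) = 4·0.00742/(π·0.0525²) = 3.428 m/s
h_f = f(L/D)V²/(2g) = 0.03990·(551/0.0525)·3.428²/(2·9.81) = 250.8 m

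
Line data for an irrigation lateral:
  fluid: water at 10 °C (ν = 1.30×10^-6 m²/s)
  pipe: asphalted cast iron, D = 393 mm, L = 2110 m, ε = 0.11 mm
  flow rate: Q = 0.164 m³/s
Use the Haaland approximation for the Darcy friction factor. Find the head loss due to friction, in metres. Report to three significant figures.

V = 4Q/(πD²) = 4·0.164/(π·0.393²) = 1.352 m/s
Re = VD/ν = 1.352·0.393/1.30×10^-6 = 4.09×10^5 → turbulent
ε/D = 0.11/393 = 2.80×10^-4
Haaland: f = 0.01623
h_f = f(L/D)V²/(2g) = 0.01623·(2110/0.393)·1.352²/(2·9.81) = 8.116 m

h_f ≈ 8.12 m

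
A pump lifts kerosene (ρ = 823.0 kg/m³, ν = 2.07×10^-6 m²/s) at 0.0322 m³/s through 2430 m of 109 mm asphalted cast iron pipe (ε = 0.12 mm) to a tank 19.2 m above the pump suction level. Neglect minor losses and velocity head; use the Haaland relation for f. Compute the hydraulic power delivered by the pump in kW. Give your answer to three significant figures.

P_hyd ≈ 80.3 kW

V = 4Q/(πD²) = 3.451 m/s; Re = 1.82×10^5; ε/D = 0.00110; f = 0.02141
h_f = f(L/D)V²/2g = 289.7 m
Total head H = z + h_f = 19.2 + 289.7 = 308.9 m
P_hyd = ρgQH = 823.0·9.81·0.0322·308.9 = 80.31 kW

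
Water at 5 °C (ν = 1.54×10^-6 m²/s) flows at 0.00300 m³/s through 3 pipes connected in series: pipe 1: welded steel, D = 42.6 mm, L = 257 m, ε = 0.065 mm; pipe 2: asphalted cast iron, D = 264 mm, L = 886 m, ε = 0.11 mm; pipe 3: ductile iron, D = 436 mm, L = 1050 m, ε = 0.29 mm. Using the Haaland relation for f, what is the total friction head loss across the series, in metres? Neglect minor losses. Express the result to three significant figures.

Pipe 1: V = 2.105 m/s, Re = 5.82×10^4, ε/D = 0.00153, f = 0.02474, h_1 = f(L/D)V²/2g = 33.69 m
Pipe 2: V = 0.05481 m/s, Re = 9400, ε/D = 4.17×10^-4, f = 0.03191, h_2 = f(L/D)V²/2g = 0.01639 m
Pipe 3: V = 0.02009 m/s, Re = 5690, ε/D = 6.65×10^-4, f = 0.03690, h_3 = f(L/D)V²/2g = 0.001829 m
Series → Q common, losses add: H = Σh = 33.71 m

H ≈ 33.7 m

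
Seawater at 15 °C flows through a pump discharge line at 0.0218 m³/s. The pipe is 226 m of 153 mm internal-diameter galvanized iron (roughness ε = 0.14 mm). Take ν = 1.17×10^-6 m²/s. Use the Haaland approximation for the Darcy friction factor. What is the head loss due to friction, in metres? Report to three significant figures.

h_f ≈ 2.21 m

V = 4Q/(πD²) = 4·0.0218/(π·0.153²) = 1.186 m/s
Re = VD/ν = 1.186·0.153/1.17×10^-6 = 1.55×10^5 → turbulent
ε/D = 0.14/153 = 9.15×10^-4
Haaland: f = 0.02090
h_f = f(L/D)V²/(2g) = 0.02090·(226/0.153)·1.186²/(2·9.81) = 2.213 m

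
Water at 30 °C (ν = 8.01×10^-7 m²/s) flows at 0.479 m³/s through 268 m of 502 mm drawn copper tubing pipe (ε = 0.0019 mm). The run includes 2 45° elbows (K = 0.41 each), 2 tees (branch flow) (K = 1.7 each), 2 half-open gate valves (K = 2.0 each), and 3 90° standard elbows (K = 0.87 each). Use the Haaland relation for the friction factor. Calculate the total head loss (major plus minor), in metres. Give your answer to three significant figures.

H_L ≈ 4.97 m

V = 4Q/(πD²) = 2.420 m/s; V²/2g = 0.2985 m
Re = 1.52×10^6, ε/D = 3.78×10^-6 → f = 0.01090 (Haaland)
Major: h_f = f(L/D)·V²/2g = 0.01090·533.9·0.2985 = 1.737 m
Minor: ΣK = 10.8; h_m = ΣK·V²/2g = 3.233 m
Total H_L = 1.737 + 3.233 = 4.970 m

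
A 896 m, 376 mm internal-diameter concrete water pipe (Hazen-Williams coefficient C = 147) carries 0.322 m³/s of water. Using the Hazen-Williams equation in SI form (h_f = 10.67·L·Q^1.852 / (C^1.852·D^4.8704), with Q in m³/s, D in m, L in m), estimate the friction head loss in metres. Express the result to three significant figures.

h_f ≈ 13.3 m

h_f = 10.67·896·0.322^1.852 / (147^1.852·0.376^4.8704) = 13.31 m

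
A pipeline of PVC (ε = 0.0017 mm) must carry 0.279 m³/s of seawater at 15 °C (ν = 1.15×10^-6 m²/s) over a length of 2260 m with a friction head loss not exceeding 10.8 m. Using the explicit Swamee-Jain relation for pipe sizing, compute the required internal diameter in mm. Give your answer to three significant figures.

D ≈ 447 mm

Swamee-Jain (Type III): D = 0.66·[ε^1.25·(LQ²/(gh_f))^4.75 + ν·Q^9.4·(L/(gh_f))^5.2]^0.04
LQ²/(gh_f) = 1.660; L/(gh_f) = 21.33
Term 1 = ε^1.25·(…)^4.75 = 6.83×10^-7; Term 2 = ν·Q^9.4·(…)^5.2 = 5.76×10^-5
D = 0.66·(6.83×10^-7 + 5.76×10^-5)^0.04 = 0.4468 m = 447 mm
Check: V = 1.78 m/s, Re = 6.91×10^5, f = 0.01244, h_f = 10.1 m ≈ 10.8 m ✓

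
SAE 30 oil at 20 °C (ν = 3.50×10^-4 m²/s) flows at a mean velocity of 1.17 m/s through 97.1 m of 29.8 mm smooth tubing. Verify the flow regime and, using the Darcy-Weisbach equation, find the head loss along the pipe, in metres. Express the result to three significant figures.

Re = VD/ν = 1.17·0.02980/3.50×10^-4 = 99.6 → laminar (Re < 2300)
f = 64/Re = 0.6425
h_f = f(L/D)V²/(2g) = 0.6425·(97.1/0.02980)·1.17²/(2·9.81) = 146.1 m

h_f ≈ 146 m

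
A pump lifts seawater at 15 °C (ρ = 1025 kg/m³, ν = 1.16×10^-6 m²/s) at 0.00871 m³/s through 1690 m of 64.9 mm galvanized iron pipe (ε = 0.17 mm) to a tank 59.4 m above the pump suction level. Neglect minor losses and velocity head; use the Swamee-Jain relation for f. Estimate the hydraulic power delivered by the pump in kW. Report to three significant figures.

V = 4Q/(πD²) = 2.633 m/s; Re = 1.47×10^5; ε/D = 0.00262; f = 0.02639
h_f = f(L/D)V²/2g = 242.8 m
Total head H = z + h_f = 59.4 + 242.8 = 302.2 m
P_hyd = ρgQH = 1025·9.81·0.00871·302.2 = 26.47 kW

P_hyd ≈ 26.5 kW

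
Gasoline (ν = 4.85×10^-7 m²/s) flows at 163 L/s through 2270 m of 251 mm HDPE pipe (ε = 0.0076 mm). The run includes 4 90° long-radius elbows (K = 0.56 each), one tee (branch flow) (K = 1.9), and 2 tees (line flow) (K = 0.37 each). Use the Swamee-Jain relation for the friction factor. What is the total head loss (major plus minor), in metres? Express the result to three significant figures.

H_L ≈ 60.5 m

V = 4Q/(πD²) = 3.294 m/s; V²/2g = 0.5531 m
Re = 1.70×10^6, ε/D = 3.03×10^-5 → f = 0.01156 (Swamee-Jain)
Major: h_f = f(L/D)·V²/2g = 0.01156·9044·0.5531 = 57.80 m
Minor: ΣK = 4.88; h_m = ΣK·V²/2g = 2.699 m
Total H_L = 57.80 + 2.699 = 60.50 m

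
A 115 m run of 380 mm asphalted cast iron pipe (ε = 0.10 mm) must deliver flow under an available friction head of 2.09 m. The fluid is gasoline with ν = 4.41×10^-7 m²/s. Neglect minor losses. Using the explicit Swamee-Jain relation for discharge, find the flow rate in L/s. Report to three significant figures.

Q ≈ 343 L/s

Swamee-Jain (Type II): Q = -0.965·√(gD⁵h_f/L)·ln[ε/(3.7D) + √(3.17ν²L/(gD³h_f))]
√(gD⁵h_f/L) = √(9.81·0.380⁵·2.09/115) = 0.03759
ε/(3.7D) = 7.11×10^-5; √(3.17ν²L/(gD³h_f)) = 7.94×10^-6
Q = -0.965·0.03759·ln(7.906×10^-5) = 0.3426 m³/s
Check: V = 3.02 m/s, Re = 2.60×10^6, f = 0.01493, h_f = 2.10 m ≈ 2.09 m ✓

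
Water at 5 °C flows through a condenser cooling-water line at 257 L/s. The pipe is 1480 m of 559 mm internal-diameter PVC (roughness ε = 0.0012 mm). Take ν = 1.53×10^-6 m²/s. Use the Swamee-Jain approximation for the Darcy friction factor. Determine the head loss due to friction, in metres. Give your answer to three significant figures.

V = 4Q/(πD²) = 4·0.257/(π·0.559²) = 1.047 m/s
Re = VD/ν = 1.047·0.559/1.53×10^-6 = 3.83×10^5 → turbulent
ε/D = 0.0012/559 = 2.15×10^-6
Swamee-Jain: f = 0.01377
h_f = f(L/D)V²/(2g) = 0.01377·(1480/0.559)·1.047²/(2·9.81) = 2.038 m

h_f ≈ 2.04 m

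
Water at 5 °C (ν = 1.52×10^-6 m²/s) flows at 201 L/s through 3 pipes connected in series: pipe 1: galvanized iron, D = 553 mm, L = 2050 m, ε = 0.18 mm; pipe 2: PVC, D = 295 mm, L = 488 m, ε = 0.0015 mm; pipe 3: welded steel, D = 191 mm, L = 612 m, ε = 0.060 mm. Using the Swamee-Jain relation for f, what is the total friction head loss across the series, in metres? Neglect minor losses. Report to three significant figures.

H ≈ 140 m

Pipe 1: V = 0.8369 m/s, Re = 3.04×10^5, ε/D = 3.25×10^-4, f = 0.01722, h_1 = f(L/D)V²/2g = 2.278 m
Pipe 2: V = 2.941 m/s, Re = 5.71×10^5, ε/D = 5.08×10^-6, f = 0.01288, h_2 = f(L/D)V²/2g = 9.388 m
Pipe 3: V = 7.015 m/s, Re = 8.82×10^5, ε/D = 3.14×10^-4, f = 0.01597, h_3 = f(L/D)V²/2g = 128.3 m
Series → Q common, losses add: H = Σh = 140.0 m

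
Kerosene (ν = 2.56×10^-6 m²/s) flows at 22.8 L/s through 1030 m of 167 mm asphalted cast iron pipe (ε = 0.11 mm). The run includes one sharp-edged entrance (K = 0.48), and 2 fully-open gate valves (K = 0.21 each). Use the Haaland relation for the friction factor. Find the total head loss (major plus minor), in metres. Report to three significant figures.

V = 4Q/(πD²) = 1.041 m/s; V²/2g = 0.05522 m
Re = 6.79×10^4, ε/D = 6.59×10^-4 → f = 0.02174 (Haaland)
Major: h_f = f(L/D)·V²/2g = 0.02174·6168·0.05522 = 7.403 m
Minor: ΣK = 0.900; h_m = ΣK·V²/2g = 0.04970 m
Total H_L = 7.403 + 0.04970 = 7.453 m

H_L ≈ 7.45 m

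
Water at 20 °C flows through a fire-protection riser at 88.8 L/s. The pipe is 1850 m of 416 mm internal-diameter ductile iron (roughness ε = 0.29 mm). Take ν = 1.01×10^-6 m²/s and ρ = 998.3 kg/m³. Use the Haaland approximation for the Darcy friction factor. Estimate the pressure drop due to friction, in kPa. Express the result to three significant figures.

V = 4Q/(πD²) = 4·0.0888/(π·0.416²) = 0.6533 m/s
Re = VD/ν = 0.6533·0.416/1.01×10^-6 = 2.69×10^5 → turbulent
ε/D = 0.29/416 = 6.97×10^-4
Haaland: f = 0.01925
h_f = f(L/D)V²/(2g) = 0.01925·(1850/0.416)·0.6533²/(2·9.81) = 1.862 m
Δp = ρg·h_f = 998.3·9.81·1.862 = 18.24 kPa

Δp ≈ 18.2 kPa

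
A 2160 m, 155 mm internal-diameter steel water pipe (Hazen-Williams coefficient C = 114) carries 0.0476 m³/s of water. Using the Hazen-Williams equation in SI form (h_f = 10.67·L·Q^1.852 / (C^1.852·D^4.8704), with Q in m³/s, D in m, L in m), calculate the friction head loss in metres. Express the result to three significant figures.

h_f = 10.67·2160·0.0476^1.852 / (114^1.852·0.155^4.8704) = 111.6 m

h_f ≈ 112 m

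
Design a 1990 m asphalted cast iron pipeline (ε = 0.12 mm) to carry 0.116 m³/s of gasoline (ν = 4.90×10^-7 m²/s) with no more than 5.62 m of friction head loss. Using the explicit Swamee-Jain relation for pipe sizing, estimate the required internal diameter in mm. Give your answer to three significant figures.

Swamee-Jain (Type III): D = 0.66·[ε^1.25·(LQ²/(gh_f))^4.75 + ν·Q^9.4·(L/(gh_f))^5.2]^0.04
LQ²/(gh_f) = 0.4857; L/(gh_f) = 36.10
Term 1 = ε^1.25·(…)^4.75 = 4.07×10^-7; Term 2 = ν·Q^9.4·(…)^5.2 = 9.88×10^-8
D = 0.66·(4.07×10^-7 + 9.88×10^-8)^0.04 = 0.3696 m = 370 mm
Check: V = 1.08 m/s, Re = 8.16×10^5, f = 0.01612, h_f = 5.17 m ≈ 5.62 m ✓

D ≈ 370 mm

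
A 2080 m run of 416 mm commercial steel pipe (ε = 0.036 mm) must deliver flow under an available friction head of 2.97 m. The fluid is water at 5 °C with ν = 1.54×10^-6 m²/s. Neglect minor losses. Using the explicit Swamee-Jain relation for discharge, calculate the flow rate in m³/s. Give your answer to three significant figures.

Swamee-Jain (Type II): Q = -0.965·√(gD⁵h_f/L)·ln[ε/(3.7D) + √(3.17ν²L/(gD³h_f))]
√(gD⁵h_f/L) = √(9.81·0.416⁵·2.97/2080) = 0.01321
ε/(3.7D) = 2.34×10^-5; √(3.17ν²L/(gD³h_f)) = 8.63×10^-5
Q = -0.965·0.01321·ln(1.097×10^-4) = 0.1162 m³/s
Check: V = 0.855 m/s, Re = 2.31×10^5, f = 0.01592, h_f = 2.97 m ≈ 2.97 m ✓

Q ≈ 0.116 m³/s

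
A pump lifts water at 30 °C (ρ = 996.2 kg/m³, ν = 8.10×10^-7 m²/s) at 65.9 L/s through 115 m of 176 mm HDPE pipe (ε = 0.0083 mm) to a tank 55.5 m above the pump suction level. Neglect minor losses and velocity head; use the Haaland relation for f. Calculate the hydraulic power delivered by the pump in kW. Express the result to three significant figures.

P_hyd ≈ 37.8 kW

V = 4Q/(πD²) = 2.709 m/s; Re = 5.89×10^5; ε/D = 4.72×10^-5; f = 0.01333
h_f = f(L/D)V²/2g = 3.257 m
Total head H = z + h_f = 55.5 + 3.257 = 58.76 m
P_hyd = ρgQH = 996.2·9.81·0.0659·58.76 = 37.84 kW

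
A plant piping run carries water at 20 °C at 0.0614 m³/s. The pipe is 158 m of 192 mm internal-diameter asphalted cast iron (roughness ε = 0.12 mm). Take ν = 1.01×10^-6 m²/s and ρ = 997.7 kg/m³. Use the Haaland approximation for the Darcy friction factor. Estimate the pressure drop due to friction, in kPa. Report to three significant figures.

V = 4Q/(πD²) = 4·0.0614/(π·0.192²) = 2.121 m/s
Re = VD/ν = 2.121·0.192/1.01×10^-6 = 4.03×10^5 → turbulent
ε/D = 0.12/192 = 6.25×10^-4
Haaland: f = 0.01849
h_f = f(L/D)V²/(2g) = 0.01849·(158/0.192)·2.121²/(2·9.81) = 3.488 m
Δp = ρg·h_f = 997.7·9.81·3.488 = 34.13 kPa

Δp ≈ 34.1 kPa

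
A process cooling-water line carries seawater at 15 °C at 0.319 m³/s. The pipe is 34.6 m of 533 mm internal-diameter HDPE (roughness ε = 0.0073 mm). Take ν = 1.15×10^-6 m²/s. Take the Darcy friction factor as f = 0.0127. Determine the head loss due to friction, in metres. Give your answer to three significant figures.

V = 4Q/(πD²) = 4·0.319/(π·0.533²) = 1.430 m/s
h_f = f(L/D)V²/(2g) = 0.01270·(34.6/0.533)·1.430²/(2·9.81) = 0.08589 m

h_f ≈ 0.0859 m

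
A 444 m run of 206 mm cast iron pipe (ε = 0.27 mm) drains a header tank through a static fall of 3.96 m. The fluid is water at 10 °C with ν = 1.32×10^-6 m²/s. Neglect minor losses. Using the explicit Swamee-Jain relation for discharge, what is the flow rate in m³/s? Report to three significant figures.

Swamee-Jain (Type II): Q = -0.965·√(gD⁵h_f/L)·ln[ε/(3.7D) + √(3.17ν²L/(gD³h_f))]
√(gD⁵h_f/L) = √(9.81·0.206⁵·3.96/444) = 0.005697
ε/(3.7D) = 3.54×10^-4; √(3.17ν²L/(gD³h_f)) = 8.50×10^-5
Q = -0.965·0.005697·ln(4.392×10^-4) = 0.04250 m³/s
Check: V = 1.28 m/s, Re = 1.99×10^5, f = 0.02234, h_f = 3.99 m ≈ 3.96 m ✓

Q ≈ 0.0425 m³/s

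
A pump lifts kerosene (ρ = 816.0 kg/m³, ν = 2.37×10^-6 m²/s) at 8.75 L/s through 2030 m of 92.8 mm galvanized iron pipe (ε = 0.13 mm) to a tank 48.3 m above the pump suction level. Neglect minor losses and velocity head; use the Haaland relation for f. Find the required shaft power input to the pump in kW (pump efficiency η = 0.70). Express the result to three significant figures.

P_shaft ≈ 9.46 kW

V = 4Q/(πD²) = 1.294 m/s; Re = 5.07×10^4; ε/D = 0.00140; f = 0.02477
h_f = f(L/D)V²/2g = 46.23 m
Total head H = z + h_f = 48.3 + 46.23 = 94.53 m
P_hyd = ρgQH = 816.0·9.81·0.00875·94.53 = 6.621 kW
P_shaft = P_hyd/η = 6.621/0.70 = 9.458 kW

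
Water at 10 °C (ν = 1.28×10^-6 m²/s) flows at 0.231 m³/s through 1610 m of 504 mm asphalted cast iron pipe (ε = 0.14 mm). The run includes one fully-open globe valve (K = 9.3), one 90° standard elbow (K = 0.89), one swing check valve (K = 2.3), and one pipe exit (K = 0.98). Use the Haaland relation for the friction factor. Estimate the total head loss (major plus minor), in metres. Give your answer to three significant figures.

H_L ≈ 4.43 m

V = 4Q/(πD²) = 1.158 m/s; V²/2g = 0.06833 m
Re = 4.56×10^5, ε/D = 2.78×10^-4 → f = 0.01608 (Haaland)
Major: h_f = f(L/D)·V²/2g = 0.01608·3194·0.06833 = 3.509 m
Minor: ΣK = 13.5; h_m = ΣK·V²/2g = 0.9204 m
Total H_L = 3.509 + 0.9204 = 4.430 m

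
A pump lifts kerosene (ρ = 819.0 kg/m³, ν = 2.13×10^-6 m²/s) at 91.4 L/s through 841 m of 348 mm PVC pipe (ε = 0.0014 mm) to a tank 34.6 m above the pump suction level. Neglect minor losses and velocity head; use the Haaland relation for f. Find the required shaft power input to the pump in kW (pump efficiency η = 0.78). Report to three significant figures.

P_shaft ≈ 34.3 kW

V = 4Q/(πD²) = 0.9609 m/s; Re = 1.57×10^5; ε/D = 4.02×10^-6; f = 0.01628
h_f = f(L/D)V²/2g = 1.851 m
Total head H = z + h_f = 34.6 + 1.851 = 36.45 m
P_hyd = ρgQH = 819.0·9.81·0.0914·36.45 = 26.77 kW
P_shaft = P_hyd/η = 26.77/0.78 = 34.32 kW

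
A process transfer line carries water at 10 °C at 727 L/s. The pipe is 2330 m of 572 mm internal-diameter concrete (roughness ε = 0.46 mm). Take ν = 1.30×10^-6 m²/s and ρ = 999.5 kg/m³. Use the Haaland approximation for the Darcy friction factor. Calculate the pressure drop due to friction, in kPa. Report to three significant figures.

Δp ≈ 308 kPa

V = 4Q/(πD²) = 4·0.727/(π·0.572²) = 2.829 m/s
Re = VD/ν = 2.829·0.572/1.30×10^-6 = 1.24×10^6 → turbulent
ε/D = 0.46/572 = 8.04×10^-4
Haaland: f = 0.01892
h_f = f(L/D)V²/(2g) = 0.01892·(2330/0.572)·2.829²/(2·9.81) = 31.45 m
Δp = ρg·h_f = 999.5·9.81·31.45 = 308.3 kPa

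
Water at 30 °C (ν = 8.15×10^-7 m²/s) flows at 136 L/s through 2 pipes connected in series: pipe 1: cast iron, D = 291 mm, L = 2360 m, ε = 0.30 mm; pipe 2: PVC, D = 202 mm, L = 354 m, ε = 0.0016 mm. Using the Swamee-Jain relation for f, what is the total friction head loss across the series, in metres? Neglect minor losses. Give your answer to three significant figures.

H ≈ 53.9 m

Pipe 1: V = 2.045 m/s, Re = 7.30×10^5, ε/D = 0.00103, f = 0.02029, h_1 = f(L/D)V²/2g = 35.07 m
Pipe 2: V = 4.244 m/s, Re = 1.05×10^6, ε/D = 7.92×10^-6, f = 0.01171, h_2 = f(L/D)V²/2g = 18.84 m
Series → Q common, losses add: H = Σh = 53.91 m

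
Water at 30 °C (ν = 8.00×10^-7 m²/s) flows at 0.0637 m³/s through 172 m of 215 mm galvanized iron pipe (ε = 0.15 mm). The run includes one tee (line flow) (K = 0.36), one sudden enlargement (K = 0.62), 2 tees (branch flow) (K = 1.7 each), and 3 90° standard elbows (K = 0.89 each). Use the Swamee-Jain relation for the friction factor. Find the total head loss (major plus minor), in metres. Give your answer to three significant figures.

H_L ≈ 3.49 m

V = 4Q/(πD²) = 1.755 m/s; V²/2g = 0.1569 m
Re = 4.72×10^5, ε/D = 6.98×10^-4 → f = 0.01895 (Swamee-Jain)
Major: h_f = f(L/D)·V²/2g = 0.01895·800.0·0.1569 = 2.379 m
Minor: ΣK = 7.05; h_m = ΣK·V²/2g = 1.106 m
Total H_L = 2.379 + 1.106 = 3.486 m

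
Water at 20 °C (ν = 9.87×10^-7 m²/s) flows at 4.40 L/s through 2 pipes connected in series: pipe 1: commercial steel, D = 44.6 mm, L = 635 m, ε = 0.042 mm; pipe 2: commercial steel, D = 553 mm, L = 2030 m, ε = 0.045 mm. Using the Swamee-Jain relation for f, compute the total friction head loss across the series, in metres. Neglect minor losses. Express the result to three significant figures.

H ≈ 125 m

Pipe 1: V = 2.816 m/s, Re = 1.27×10^5, ε/D = 9.42×10^-4, f = 0.02166, h_1 = f(L/D)V²/2g = 124.7 m
Pipe 2: V = 0.01832 m/s, Re = 1.03×10^4, ε/D = 8.14×10^-5, f = 0.03090, h_2 = f(L/D)V²/2g = 0.001940 m
Series → Q common, losses add: H = Σh = 124.7 m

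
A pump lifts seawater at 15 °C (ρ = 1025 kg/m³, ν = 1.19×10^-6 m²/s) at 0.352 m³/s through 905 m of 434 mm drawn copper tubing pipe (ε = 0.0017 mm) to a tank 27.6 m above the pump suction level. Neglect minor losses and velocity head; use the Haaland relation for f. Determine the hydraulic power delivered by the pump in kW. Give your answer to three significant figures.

P_hyd ≈ 123 kW

V = 4Q/(πD²) = 2.379 m/s; Re = 8.68×10^5; ε/D = 3.92×10^-6; f = 0.01193
h_f = f(L/D)V²/2g = 7.177 m
Total head H = z + h_f = 27.6 + 7.177 = 34.78 m
P_hyd = ρgQH = 1025·9.81·0.352·34.78 = 123.1 kW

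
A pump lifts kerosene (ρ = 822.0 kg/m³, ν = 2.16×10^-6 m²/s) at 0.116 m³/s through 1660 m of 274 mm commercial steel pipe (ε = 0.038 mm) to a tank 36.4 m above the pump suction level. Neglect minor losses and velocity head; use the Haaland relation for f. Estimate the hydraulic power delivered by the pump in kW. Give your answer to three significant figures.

V = 4Q/(πD²) = 1.967 m/s; Re = 2.50×10^5; ε/D = 1.39×10^-4; f = 0.01595
h_f = f(L/D)V²/2g = 19.06 m
Total head H = z + h_f = 36.4 + 19.06 = 55.46 m
P_hyd = ρgQH = 822.0·9.81·0.116·55.46 = 51.87 kW

P_hyd ≈ 51.9 kW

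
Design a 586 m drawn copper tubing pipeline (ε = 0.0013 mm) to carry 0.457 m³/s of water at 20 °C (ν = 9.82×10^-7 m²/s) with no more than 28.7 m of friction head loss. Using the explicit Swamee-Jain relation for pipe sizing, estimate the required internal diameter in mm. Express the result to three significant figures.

D ≈ 330 mm

Swamee-Jain (Type III): D = 0.66·[ε^1.25·(LQ²/(gh_f))^4.75 + ν·Q^9.4·(L/(gh_f))^5.2]^0.04
LQ²/(gh_f) = 0.4347; L/(gh_f) = 2.081
Term 1 = ε^1.25·(…)^4.75 = 8.39×10^-10; Term 2 = ν·Q^9.4·(…)^5.2 = 2.82×10^-8
D = 0.66·(8.39×10^-10 + 2.82×10^-8)^0.04 = 0.3297 m = 330 mm
Check: V = 5.35 m/s, Re = 1.80×10^6, f = 0.01068, h_f = 27.7 m ≈ 28.7 m ✓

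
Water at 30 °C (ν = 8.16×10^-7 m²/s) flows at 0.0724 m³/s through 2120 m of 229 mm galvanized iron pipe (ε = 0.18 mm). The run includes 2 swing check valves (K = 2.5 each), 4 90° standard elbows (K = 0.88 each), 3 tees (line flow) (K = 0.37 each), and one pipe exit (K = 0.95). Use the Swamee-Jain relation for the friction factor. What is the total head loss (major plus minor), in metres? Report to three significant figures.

H_L ≈ 29.9 m

V = 4Q/(πD²) = 1.758 m/s; V²/2g = 0.1575 m
Re = 4.93×10^5, ε/D = 7.86×10^-4 → f = 0.01937 (Swamee-Jain)
Major: h_f = f(L/D)·V²/2g = 0.01937·9258·0.1575 = 28.24 m
Minor: ΣK = 10.6; h_m = ΣK·V²/2g = 1.666 m
Total H_L = 28.24 + 1.666 = 29.91 m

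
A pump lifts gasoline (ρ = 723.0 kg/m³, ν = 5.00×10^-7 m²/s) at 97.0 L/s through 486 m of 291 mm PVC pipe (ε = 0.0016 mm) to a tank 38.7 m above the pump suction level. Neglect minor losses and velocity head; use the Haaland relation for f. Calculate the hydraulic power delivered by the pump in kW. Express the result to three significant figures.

P_hyd ≈ 28.1 kW

V = 4Q/(πD²) = 1.458 m/s; Re = 8.49×10^5; ε/D = 5.50×10^-6; f = 0.01200
h_f = f(L/D)V²/2g = 2.172 m
Total head H = z + h_f = 38.7 + 2.172 = 40.87 m
P_hyd = ρgQH = 723.0·9.81·0.0970·40.87 = 28.12 kW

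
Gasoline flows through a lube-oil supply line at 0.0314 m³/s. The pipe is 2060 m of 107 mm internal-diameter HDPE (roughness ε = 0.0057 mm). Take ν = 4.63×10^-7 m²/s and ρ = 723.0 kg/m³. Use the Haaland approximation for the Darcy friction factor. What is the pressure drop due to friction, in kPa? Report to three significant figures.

Δp ≈ 1090 kPa

V = 4Q/(πD²) = 4·0.0314/(π·0.107²) = 3.492 m/s
Re = VD/ν = 3.492·0.107/4.63×10^-7 = 8.07×10^5 → turbulent
ε/D = 0.0057/107 = 5.33×10^-5
Haaland: f = 0.01289
h_f = f(L/D)V²/(2g) = 0.01289·(2060/0.107)·3.492²/(2·9.81) = 154.2 m
Δp = ρg·h_f = 723.0·9.81·154.2 = 1094 kPa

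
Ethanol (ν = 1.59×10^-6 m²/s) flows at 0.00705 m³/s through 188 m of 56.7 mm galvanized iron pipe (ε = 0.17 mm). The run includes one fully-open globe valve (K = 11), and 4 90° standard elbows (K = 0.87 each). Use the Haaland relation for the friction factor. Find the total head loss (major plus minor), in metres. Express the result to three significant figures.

H_L ≈ 41.8 m

V = 4Q/(πD²) = 2.792 m/s; V²/2g = 0.3973 m
Re = 9.96×10^4, ε/D = 0.00300 → f = 0.02739 (Haaland)
Major: h_f = f(L/D)·V²/2g = 0.02739·3316·0.3973 = 36.08 m
Minor: ΣK = 14.5; h_m = ΣK·V²/2g = 5.754 m
Total H_L = 36.08 + 5.754 = 41.84 m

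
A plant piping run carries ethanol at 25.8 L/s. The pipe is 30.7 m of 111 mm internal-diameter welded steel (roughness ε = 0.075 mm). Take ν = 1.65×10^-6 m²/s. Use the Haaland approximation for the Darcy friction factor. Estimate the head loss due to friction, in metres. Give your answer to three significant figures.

V = 4Q/(πD²) = 4·0.0258/(π·0.111²) = 2.666 m/s
Re = VD/ν = 2.666·0.111/1.65×10^-6 = 1.79×10^5 → turbulent
ε/D = 0.075/111 = 6.76×10^-4
Haaland: f = 0.01967
h_f = f(L/D)V²/(2g) = 0.01967·(30.7/0.111)·2.666²/(2·9.81) = 1.971 m

h_f ≈ 1.97 m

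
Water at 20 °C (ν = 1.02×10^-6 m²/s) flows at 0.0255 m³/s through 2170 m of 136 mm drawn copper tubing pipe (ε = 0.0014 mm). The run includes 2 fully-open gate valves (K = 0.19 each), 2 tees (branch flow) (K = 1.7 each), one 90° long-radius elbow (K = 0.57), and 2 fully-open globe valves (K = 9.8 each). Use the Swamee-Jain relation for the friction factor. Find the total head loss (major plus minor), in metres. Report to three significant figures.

H_L ≈ 41.8 m

V = 4Q/(πD²) = 1.755 m/s; V²/2g = 0.1571 m
Re = 2.34×10^5, ε/D = 1.03×10^-5 → f = 0.01517 (Swamee-Jain)
Major: h_f = f(L/D)·V²/2g = 0.01517·15956·0.1571 = 38.02 m
Minor: ΣK = 24.0; h_m = ΣK·V²/2g = 3.761 m
Total H_L = 38.02 + 3.761 = 41.78 m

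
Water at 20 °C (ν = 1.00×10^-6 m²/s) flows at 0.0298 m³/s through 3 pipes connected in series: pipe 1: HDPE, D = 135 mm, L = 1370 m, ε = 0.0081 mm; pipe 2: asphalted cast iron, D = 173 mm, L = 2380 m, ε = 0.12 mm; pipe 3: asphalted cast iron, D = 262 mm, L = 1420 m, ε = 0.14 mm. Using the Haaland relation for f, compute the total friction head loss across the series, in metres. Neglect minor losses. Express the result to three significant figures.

H ≈ 57.3 m

Pipe 1: V = 2.082 m/s, Re = 2.81×10^5, ε/D = 6.00×10^-5, f = 0.01503, h_1 = f(L/D)V²/2g = 33.69 m
Pipe 2: V = 1.268 m/s, Re = 2.19×10^5, ε/D = 6.94×10^-4, f = 0.01947, h_2 = f(L/D)V²/2g = 21.94 m
Pipe 3: V = 0.5527 m/s, Re = 1.45×10^5, ε/D = 5.34×10^-4, f = 0.01938, h_3 = f(L/D)V²/2g = 1.636 m
Series → Q common, losses add: H = Σh = 57.27 m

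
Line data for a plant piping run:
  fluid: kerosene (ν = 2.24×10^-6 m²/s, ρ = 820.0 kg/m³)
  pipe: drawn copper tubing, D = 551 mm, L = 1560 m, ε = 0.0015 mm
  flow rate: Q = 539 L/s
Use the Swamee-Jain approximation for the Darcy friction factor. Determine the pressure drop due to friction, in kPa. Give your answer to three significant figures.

Δp ≈ 76.5 kPa

V = 4Q/(πD²) = 4·0.539/(π·0.551²) = 2.260 m/s
Re = VD/ν = 2.260·0.551/2.24×10^-6 = 5.56×10^5 → turbulent
ε/D = 0.0015/551 = 2.72×10^-6
Swamee-Jain: f = 0.01289
h_f = f(L/D)V²/(2g) = 0.01289·(1560/0.551)·2.260²/(2·9.81) = 9.506 m
Δp = ρg·h_f = 820.0·9.81·9.506 = 76.47 kPa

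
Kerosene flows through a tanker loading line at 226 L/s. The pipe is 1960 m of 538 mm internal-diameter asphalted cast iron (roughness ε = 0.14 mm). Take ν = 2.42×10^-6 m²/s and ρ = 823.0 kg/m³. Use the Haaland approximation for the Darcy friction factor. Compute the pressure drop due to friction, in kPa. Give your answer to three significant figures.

V = 4Q/(πD²) = 4·0.226/(π·0.538²) = 0.9942 m/s
Re = VD/ν = 0.9942·0.538/2.42×10^-6 = 2.21×10^5 → turbulent
ε/D = 0.14/538 = 2.60×10^-4
Haaland: f = 0.01706
h_f = f(L/D)V²/(2g) = 0.01706·(1960/0.538)·0.9942²/(2·9.81) = 3.131 m
Δp = ρg·h_f = 823.0·9.81·3.131 = 25.28 kPa

Δp ≈ 25.3 kPa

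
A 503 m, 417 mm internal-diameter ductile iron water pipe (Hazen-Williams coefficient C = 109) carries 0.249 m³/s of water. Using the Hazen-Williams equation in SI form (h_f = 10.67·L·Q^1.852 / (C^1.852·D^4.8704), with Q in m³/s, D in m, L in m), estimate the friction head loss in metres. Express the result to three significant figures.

h_f = 10.67·503·0.249^1.852 / (109^1.852·0.417^4.8704) = 4.878 m

h_f ≈ 4.88 m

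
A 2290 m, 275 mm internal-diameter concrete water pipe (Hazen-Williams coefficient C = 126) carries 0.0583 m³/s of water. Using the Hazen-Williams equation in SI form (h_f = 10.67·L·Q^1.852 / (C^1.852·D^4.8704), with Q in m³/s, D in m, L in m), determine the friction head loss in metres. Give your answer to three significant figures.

h_f ≈ 8.77 m

h_f = 10.67·2290·0.0583^1.852 / (126^1.852·0.275^4.8704) = 8.766 m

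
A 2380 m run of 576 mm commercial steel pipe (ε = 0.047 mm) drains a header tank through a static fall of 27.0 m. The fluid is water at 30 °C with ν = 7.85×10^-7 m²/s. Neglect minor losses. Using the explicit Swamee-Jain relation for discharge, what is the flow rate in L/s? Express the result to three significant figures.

Swamee-Jain (Type II): Q = -0.965·√(gD⁵h_f/L)·ln[ε/(3.7D) + √(3.17ν²L/(gD³h_f))]
√(gD⁵h_f/L) = √(9.81·0.576⁵·27.0/2380) = 0.08400
ε/(3.7D) = 2.21×10^-5; √(3.17ν²L/(gD³h_f)) = 9.58×10^-6
Q = -0.965·0.08400·ln(3.164×10^-5) = 0.8399 m³/s
Check: V = 3.22 m/s, Re = 2.37×10^6, f = 0.01242, h_f = 27.2 m ≈ 27.0 m ✓

Q ≈ 840 L/s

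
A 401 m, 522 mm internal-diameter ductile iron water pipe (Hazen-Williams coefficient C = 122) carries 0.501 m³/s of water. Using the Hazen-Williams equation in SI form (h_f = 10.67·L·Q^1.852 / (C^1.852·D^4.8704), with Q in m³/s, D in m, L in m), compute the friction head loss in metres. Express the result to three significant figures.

h_f = 10.67·401·0.501^1.852 / (122^1.852·0.522^4.8704) = 3.859 m

h_f ≈ 3.86 m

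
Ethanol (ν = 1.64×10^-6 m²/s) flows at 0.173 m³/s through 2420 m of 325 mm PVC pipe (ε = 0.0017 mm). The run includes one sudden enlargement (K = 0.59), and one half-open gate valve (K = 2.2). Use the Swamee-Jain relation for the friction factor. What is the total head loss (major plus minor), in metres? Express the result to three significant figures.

V = 4Q/(πD²) = 2.085 m/s; V²/2g = 0.2217 m
Re = 4.13×10^5, ε/D = 5.23×10^-6 → f = 0.01362 (Swamee-Jain)
Major: h_f = f(L/D)·V²/2g = 0.01362·7446·0.2217 = 22.49 m
Minor: ΣK = 2.79; h_m = ΣK·V²/2g = 0.6184 m
Total H_L = 22.49 + 0.6184 = 23.10 m

H_L ≈ 23.1 m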